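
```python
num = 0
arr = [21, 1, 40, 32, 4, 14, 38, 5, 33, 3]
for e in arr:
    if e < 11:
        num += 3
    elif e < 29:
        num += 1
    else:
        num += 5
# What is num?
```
Trace:
  num=0
  num=1, e=21
  num=4, e=1
  num=9, e=40
  num=14, e=32
  num=17, e=4
  num=18, e=14
  num=23, e=38
  num=26, e=5
  num=31, e=33
  num=34, e=3

Final answer: 34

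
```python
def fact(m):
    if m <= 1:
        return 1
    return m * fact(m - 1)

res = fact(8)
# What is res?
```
Call trace:
fact(m=8)
  fact(m=7)
    fact(m=6)
      fact(m=5)
        fact(m=4)
          fact(m=3)
            fact(m=2)
              fact(m=1)
              -> return 1
            -> return 2
          -> return 6
        -> return 24
      -> return 120
    -> return 720
  -> return 5040
-> return 40320

Final answer: 40320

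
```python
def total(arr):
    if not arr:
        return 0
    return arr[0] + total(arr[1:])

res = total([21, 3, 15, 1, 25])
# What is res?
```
Call trace:
total(arr=[21, 3, 15, 1, 25])
  total(arr=[3, 15, 1, 25])
    total(arr=[15, 1, 25])
      total(arr=[1, 25])
        total(arr=[25])
          total(arr=[])
          -> return 0
        -> return 25
      -> return 26
    -> return 41
  -> return 44
-> return 65

Final answer: 65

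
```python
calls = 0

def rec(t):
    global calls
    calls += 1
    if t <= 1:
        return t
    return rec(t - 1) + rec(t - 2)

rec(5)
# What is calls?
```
Call trace (a repeated sub-call is expanded the first time; later identical calls just restate its return value):
rec(t=5)
  rec(t=4)
    rec(t=3)
      rec(t=2)
        rec(t=1)
        -> return 1
        rec(t=0)
        -> return 0
      -> return 1
      rec(t=1)
      -> return 1
    -> return 2
    rec(t=2) -> return 1  (same call as traced above)
  -> return 3
  rec(t=3) -> return 2  (same call as traced above)
-> return 5

calls is incremented once per call, so count the calls in each subtree. Let C(t) = number of calls made by rec(t).
C(0) = C(1) = 1 (base case, no recursion); C(t) = 1 + C(t - 1) + C(t - 2) otherwise.
C(2) = 1 + C(1) + C(0) = 1 + 1 + 1 = 3
C(3) = 1 + C(2) + C(1) = 1 + 3 + 1 = 5
C(4) = 1 + C(3) + C(2) = 1 + 5 + 3 = 9
C(5) = 1 + C(4) + C(3) = 1 + 9 + 5 = 15
calls = C(5) = 15

Final answer: 15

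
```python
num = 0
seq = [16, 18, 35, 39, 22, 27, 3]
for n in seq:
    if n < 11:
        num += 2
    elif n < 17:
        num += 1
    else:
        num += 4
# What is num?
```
Trace:
  num=0
  num=1, n=16
  num=5, n=18
  num=9, n=35
  num=13, n=39
  num=17, n=22
  num=21, n=27
  num=23, n=3

Final answer: 23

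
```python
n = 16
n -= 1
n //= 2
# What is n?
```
Trace:
  n=16
  n=15
  n=7

Final answer: 7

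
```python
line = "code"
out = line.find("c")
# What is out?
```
Trace:
  line='code'
  line='code', out=0

Final answer: 0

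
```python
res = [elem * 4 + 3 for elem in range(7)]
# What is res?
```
Trace:
  elem=0
  elem=1
  elem=2
  elem=3
  elem=4
  elem=5
  elem=6
  res=[3, 7, 11, 15, 19, 23, 27]

Final answer: [3, 7, 11, 15, 19, 23, 27]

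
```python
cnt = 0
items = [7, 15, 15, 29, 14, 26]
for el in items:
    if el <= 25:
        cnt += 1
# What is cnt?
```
Trace:
  cnt=0
  cnt=1, el=7
  cnt=2, el=15
  cnt=3, el=15
  cnt=3, el=29
  cnt=4, el=14
  cnt=4, el=26

Final answer: 4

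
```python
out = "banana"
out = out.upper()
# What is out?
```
Trace:
  out='banana'
  out='BANANA'

Final answer: 'BANANA'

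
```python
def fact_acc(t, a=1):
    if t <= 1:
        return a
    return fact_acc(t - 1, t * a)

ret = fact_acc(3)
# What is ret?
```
Call trace:
fact_acc(t=3, a=1)
  fact_acc(t=2, a=3)
    fact_acc(t=1, a=6)
    -> return 6
  -> return 6
-> return 6

Final answer: 6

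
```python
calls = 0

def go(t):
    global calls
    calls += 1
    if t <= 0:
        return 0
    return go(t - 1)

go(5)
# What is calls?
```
Call trace:
go(t=5)
  go(t=4)
    go(t=3)
      go(t=2)
        go(t=1)
          go(t=0)
          -> return 0
        -> return 0
      -> return 0
    -> return 0
  -> return 0
-> return 0

calls is incremented once per call. go is entered once for each t = 5, 4, 3, 2, 1, 0 (the t <= 0 call returns without recursing), i.e. 5 + 1 calls.
calls = 6

Final answer: 6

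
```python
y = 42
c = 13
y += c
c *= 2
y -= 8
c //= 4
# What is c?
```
Trace:
  y=42
  y=42, c=13
  y=55, c=13
  y=55, c=26
  y=47, c=26
  y=47, c=6

Final answer: 6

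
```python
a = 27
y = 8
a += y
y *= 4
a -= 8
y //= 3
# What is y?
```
Trace:
  a=27
  a=27, y=8
  a=35, y=8
  a=35, y=32
  a=27, y=32
  a=27, y=10

Final answer: 10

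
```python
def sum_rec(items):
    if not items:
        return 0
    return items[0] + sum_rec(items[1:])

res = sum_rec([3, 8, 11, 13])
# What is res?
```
Call trace:
sum_rec(items=[3, 8, 11, 13])
  sum_rec(items=[8, 11, 13])
    sum_rec(items=[11, 13])
      sum_rec(items=[13])
        sum_rec(items=[])
        -> return 0
      -> return 13
    -> return 24
  -> return 32
-> return 35

Final answer: 35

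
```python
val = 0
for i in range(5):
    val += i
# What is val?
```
Trace:
  val=0
  val=0, i=0
  val=1, i=1
  val=3, i=2
  val=6, i=3
  val=10, i=4

Final answer: 10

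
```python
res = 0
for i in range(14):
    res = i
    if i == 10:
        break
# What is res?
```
Trace:
  res=0
  res=0, i=0
  res=1, i=1
  res=2, i=2
  res=3, i=3
  res=4, i=4
  res=5, i=5
  res=6, i=6
  res=7, i=7
  res=8, i=8
  res=9, i=9
  res=10, i=10

Final answer: 10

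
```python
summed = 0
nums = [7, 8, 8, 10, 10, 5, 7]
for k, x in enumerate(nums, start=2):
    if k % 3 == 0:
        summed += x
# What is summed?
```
Trace:
  summed=0
  summed=0, k=2, x=7
  summed=8, k=3, x=8
  summed=8, k=4, x=8
  summed=8, k=5, x=10
  summed=18, k=6, x=10
  summed=18, k=7, x=5
  summed=18, k=8, x=7

Final answer: 18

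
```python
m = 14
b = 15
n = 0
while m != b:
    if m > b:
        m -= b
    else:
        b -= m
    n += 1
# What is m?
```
Trace:
  m=14
  m=14, b=15
  m=14, b=15, n=0
  m=14, b=1, n=1
  m=13, b=1, n=2
  m=12, b=1, n=3
  m=11, b=1, n=4
  m=10, b=1, n=5
  m=9, b=1, n=6
  m=8, b=1, n=7
  m=7, b=1, n=8
  m=6, b=1, n=9
  m=5, b=1, n=10
  m=4, b=1, n=11
  m=3, b=1, n=12
  m=2, b=1, n=13
  m=1, b=1, n=14

Final answer: 1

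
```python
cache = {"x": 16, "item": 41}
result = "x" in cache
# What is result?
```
Trace:
  cache={'x': 16, 'item': 41}
  cache={'x': 16, 'item': 41}, result=True

Final answer: True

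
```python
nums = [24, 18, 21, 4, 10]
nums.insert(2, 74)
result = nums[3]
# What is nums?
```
Trace:
  nums=[24, 18, 21, 4, 10]
  nums=[24, 18, 74, 21, 4, 10]
  nums=[24, 18, 74, 21, 4, 10], result=21

Final answer: [24, 18, 74, 21, 4, 10]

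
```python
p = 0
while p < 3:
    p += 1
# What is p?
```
Trace:
  p=0
  p=1
  p=2
  p=3

Final answer: 3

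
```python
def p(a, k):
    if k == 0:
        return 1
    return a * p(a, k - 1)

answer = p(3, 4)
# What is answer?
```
Call trace:
p(a=3, k=4)
  p(a=3, k=3)
    p(a=3, k=2)
      p(a=3, k=1)
        p(a=3, k=0)
        -> return 1
      -> return 3
    -> return 9
  -> return 27
-> return 81

Final answer: 81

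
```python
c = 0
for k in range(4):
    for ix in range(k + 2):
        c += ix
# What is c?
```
Trace:
  c=0
  c=0, k=0, ix=0
  c=1, k=0, ix=1
  c=1, k=1, ix=0
  c=2, k=1, ix=1
  c=4, k=1, ix=2
  c=4, k=2, ix=0
  c=5, k=2, ix=1
  c=7, k=2, ix=2
  c=10, k=2, ix=3
  c=10, k=3, ix=0
  c=11, k=3, ix=1
  c=13, k=3, ix=2
  c=16, k=3, ix=3
  c=20, k=3, ix=4

Final answer: 20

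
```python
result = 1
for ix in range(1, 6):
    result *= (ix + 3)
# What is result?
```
Trace:
  result=1
  result=4, ix=1
  result=20, ix=2
  result=120, ix=3
  result=840, ix=4
  result=6720, ix=5

Final answer: 6720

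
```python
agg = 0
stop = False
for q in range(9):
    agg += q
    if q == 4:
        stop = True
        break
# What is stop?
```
Trace:
  agg=0
  agg=0, stop=False
  agg=0, stop=False, q=0
  agg=1, stop=False, q=1
  agg=3, stop=False, q=2
  agg=6, stop=False, q=3
  agg=10, stop=True, q=4

Final answer: True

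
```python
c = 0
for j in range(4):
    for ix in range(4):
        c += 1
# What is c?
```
Trace:
  c=0
  c=1, j=0, ix=0
  c=2, j=0, ix=1
  c=3, j=0, ix=2
  c=4, j=0, ix=3
  c=5, j=1, ix=0
  c=6, j=1, ix=1
  c=7, j=1, ix=2
  c=8, j=1, ix=3
  c=9, j=2, ix=0
  c=10, j=2, ix=1
  c=11, j=2, ix=2
  c=12, j=2, ix=3
  c=13, j=3, ix=0
  c=14, j=3, ix=1
  c=15, j=3, ix=2
  c=16, j=3, ix=3

Final answer: 16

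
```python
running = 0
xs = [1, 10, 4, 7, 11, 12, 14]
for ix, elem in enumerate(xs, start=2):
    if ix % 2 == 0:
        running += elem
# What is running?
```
Trace:
  running=0
  running=1, ix=2, elem=1
  running=1, ix=3, elem=10
  running=5, ix=4, elem=4
  running=5, ix=5, elem=7
  running=16, ix=6, elem=11
  running=16, ix=7, elem=12
  running=30, ix=8, elem=14

Final answer: 30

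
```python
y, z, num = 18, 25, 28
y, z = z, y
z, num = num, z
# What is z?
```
Trace:
  y=18, z=25, num=28
  y=25, z=18, num=28
  y=25, z=28, num=18

Final answer: 28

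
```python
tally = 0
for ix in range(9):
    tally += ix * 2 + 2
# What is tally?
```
Trace:
  tally=0
  tally=2, ix=0
  tally=6, ix=1
  tally=12, ix=2
  tally=20, ix=3
  tally=30, ix=4
  tally=42, ix=5
  tally=56, ix=6
  tally=72, ix=7
  tally=90, ix=8

Final answer: 90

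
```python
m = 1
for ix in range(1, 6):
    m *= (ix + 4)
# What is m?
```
Trace:
  m=1
  m=5, ix=1
  m=30, ix=2
  m=210, ix=3
  m=1680, ix=4
  m=15120, ix=5

Final answer: 15120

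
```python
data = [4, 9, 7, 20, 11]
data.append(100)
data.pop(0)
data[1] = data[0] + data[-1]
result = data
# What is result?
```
Trace:
  data=[4, 9, 7, 20, 11]
  data=[4, 9, 7, 20, 11, 100]
  data=[9, 7, 20, 11, 100]
  data=[9, 109, 20, 11, 100]
  data=[9, 109, 20, 11, 100], result=[9, 109, 20, 11, 100]

Final answer: [9, 109, 20, 11, 100]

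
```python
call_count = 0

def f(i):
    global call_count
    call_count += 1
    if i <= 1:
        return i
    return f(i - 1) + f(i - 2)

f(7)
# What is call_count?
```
Call trace (a repeated sub-call is expanded the first time; later identical calls just restate its return value):
f(i=7)
  f(i=6)
    f(i=5)
      f(i=4)
        f(i=3)
          f(i=2)
            f(i=1)
            -> return 1
            f(i=0)
            -> return 0
          -> return 1
          f(i=1)
          -> return 1
        -> return 2
        f(i=2) -> return 1  (same call as traced above)
      -> return 3
      f(i=3) -> return 2  (same call as traced above)
    -> return 5
    f(i=4) -> return 3  (same call as traced above)
  -> return 8
  f(i=5) -> return 5  (same call as traced above)
-> return 13

call_count is incremented once per call, so count the calls in each subtree. Let C(i) = number of calls made by f(i).
C(0) = C(1) = 1 (base case, no recursion); C(i) = 1 + C(i - 1) + C(i - 2) otherwise.
C(2) = 1 + C(1) + C(0) = 1 + 1 + 1 = 3
C(3) = 1 + C(2) + C(1) = 1 + 3 + 1 = 5
C(4) = 1 + C(3) + C(2) = 1 + 5 + 3 = 9
C(5) = 1 + C(4) + C(3) = 1 + 9 + 5 = 15
C(6) = 1 + C(5) + C(4) = 1 + 15 + 9 = 25
C(7) = 1 + C(6) + C(5) = 1 + 25 + 15 = 41
call_count = C(7) = 41

Final answer: 41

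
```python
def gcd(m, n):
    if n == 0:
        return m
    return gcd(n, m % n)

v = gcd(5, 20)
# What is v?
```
Call trace:
gcd(m=5, n=20)
  gcd(m=20, n=5)
    gcd(m=5, n=0)
    -> return 5
  -> return 5
-> return 5

Final answer: 5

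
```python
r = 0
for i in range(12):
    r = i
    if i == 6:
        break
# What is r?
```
Trace:
  r=0
  r=0, i=0
  r=1, i=1
  r=2, i=2
  r=3, i=3
  r=4, i=4
  r=5, i=5
  r=6, i=6

Final answer: 6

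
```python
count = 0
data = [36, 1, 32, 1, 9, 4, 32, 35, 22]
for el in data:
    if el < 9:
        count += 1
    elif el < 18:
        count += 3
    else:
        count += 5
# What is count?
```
Trace:
  count=0
  count=5, el=36
  count=6, el=1
  count=11, el=32
  count=12, el=1
  count=15, el=9
  count=16, el=4
  count=21, el=32
  count=26, el=35
  count=31, el=22

Final answer: 31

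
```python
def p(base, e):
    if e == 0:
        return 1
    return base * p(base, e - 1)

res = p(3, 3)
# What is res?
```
Call trace:
p(base=3, e=3)
  p(base=3, e=2)
    p(base=3, e=1)
      p(base=3, e=0)
      -> return 1
    -> return 3
  -> return 9
-> return 27

Final answer: 27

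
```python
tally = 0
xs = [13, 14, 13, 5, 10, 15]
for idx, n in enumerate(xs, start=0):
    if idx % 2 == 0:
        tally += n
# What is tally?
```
Trace:
  tally=0
  tally=13, idx=0, n=13
  tally=13, idx=1, n=14
  tally=26, idx=2, n=13
  tally=26, idx=3, n=5
  tally=36, idx=4, n=10
  tally=36, idx=5, n=15

Final answer: 36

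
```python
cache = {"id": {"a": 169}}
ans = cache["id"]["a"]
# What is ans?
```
Trace:
  cache={'id': {'a': 169}}
  cache={'id': {'a': 169}}, ans=169

Final answer: 169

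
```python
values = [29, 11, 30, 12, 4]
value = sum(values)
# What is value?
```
Trace:
  values=[29, 11, 30, 12, 4]
  values=[29, 11, 30, 12, 4], value=86

Final answer: 86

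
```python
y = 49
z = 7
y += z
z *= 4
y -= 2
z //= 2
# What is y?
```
Trace:
  y=49
  y=49, z=7
  y=56, z=7
  y=56, z=28
  y=54, z=28
  y=54, z=14

Final answer: 54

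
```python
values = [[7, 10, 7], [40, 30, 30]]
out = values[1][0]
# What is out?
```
Trace:
  values=[[7, 10, 7], [40, 30, 30]]
  values=[[7, 10, 7], [40, 30, 30]], out=40

Final answer: 40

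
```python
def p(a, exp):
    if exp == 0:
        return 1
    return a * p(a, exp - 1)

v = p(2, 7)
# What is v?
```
Call trace:
p(a=2, exp=7)
  p(a=2, exp=6)
    p(a=2, exp=5)
      p(a=2, exp=4)
        p(a=2, exp=3)
          p(a=2, exp=2)
            p(a=2, exp=1)
              p(a=2, exp=0)
              -> return 1
            -> return 2
          -> return 4
        -> return 8
      -> return 16
    -> return 32
  -> return 64
-> return 128

Final answer: 128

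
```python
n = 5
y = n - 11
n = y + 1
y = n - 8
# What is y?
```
Trace:
  n=5
  n=5, y=-6
  n=-5, y=-6
  n=-5, y=-13

Final answer: -13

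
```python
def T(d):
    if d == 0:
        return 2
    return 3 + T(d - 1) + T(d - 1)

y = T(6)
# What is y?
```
Call trace (a repeated sub-call is expanded the first time; later identical calls just restate its return value):
T(d=6)
  T(d=5)
    T(d=4)
      T(d=3)
        T(d=2)
          T(d=1)
            T(d=0)
            -> return 2
            T(d=0)
            -> return 2
          -> return 7
          T(d=1) -> return 7  (same call as traced above)
        -> return 17
        T(d=2) -> return 17  (same call as traced above)
      -> return 37
      T(d=3) -> return 37  (same call as traced above)
    -> return 77
    T(d=4) -> return 77  (same call as traced above)
  -> return 157
  T(d=5) -> return 157  (same call as traced above)
-> return 317

Final answer: 317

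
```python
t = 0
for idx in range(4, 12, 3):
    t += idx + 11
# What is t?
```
Trace:
  t=0
  t=15, idx=4
  t=33, idx=7
  t=54, idx=10

Final answer: 54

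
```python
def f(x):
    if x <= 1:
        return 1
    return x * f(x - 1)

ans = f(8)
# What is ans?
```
Call trace:
f(x=8)
  f(x=7)
    f(x=6)
      f(x=5)
        f(x=4)
          f(x=3)
            f(x=2)
              f(x=1)
              -> return 1
            -> return 2
          -> return 6
        -> return 24
      -> return 120
    -> return 720
  -> return 5040
-> return 40320

Final answer: 40320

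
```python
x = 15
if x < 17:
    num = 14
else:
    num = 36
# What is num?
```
Trace:
  x=15
  x=15, num=14

Final answer: 14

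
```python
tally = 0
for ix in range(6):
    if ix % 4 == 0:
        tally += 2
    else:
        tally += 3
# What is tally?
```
Trace:
  tally=0
  tally=2, ix=0
  tally=5, ix=1
  tally=8, ix=2
  tally=11, ix=3
  tally=13, ix=4
  tally=16, ix=5

Final answer: 16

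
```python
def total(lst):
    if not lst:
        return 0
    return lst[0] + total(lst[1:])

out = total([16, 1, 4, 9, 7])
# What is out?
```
Call trace:
total(lst=[16, 1, 4, 9, 7])
  total(lst=[1, 4, 9, 7])
    total(lst=[4, 9, 7])
      total(lst=[9, 7])
        total(lst=[7])
          total(lst=[])
          -> return 0
        -> return 7
      -> return 16
    -> return 20
  -> return 21
-> return 37

Final answer: 37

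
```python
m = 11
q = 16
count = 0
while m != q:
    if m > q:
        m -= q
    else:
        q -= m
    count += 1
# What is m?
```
Trace:
  m=11
  m=11, q=16
  m=11, q=16, count=0
  m=11, q=5, count=1
  m=6, q=5, count=2
  m=1, q=5, count=3
  m=1, q=4, count=4
  m=1, q=3, count=5
  m=1, q=2, count=6
  m=1, q=1, count=7

Final answer: 1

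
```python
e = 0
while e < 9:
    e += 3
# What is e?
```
Trace:
  e=0
  e=3
  e=6
  e=9

Final answer: 9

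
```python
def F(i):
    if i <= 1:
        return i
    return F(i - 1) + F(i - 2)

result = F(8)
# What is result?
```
Call trace (a repeated sub-call is expanded the first time; later identical calls just restate its return value):
F(i=8)
  F(i=7)
    F(i=6)
      F(i=5)
        F(i=4)
          F(i=3)
            F(i=2)
              F(i=1)
              -> return 1
              F(i=0)
              -> return 0
            -> return 1
            F(i=1)
            -> return 1
          -> return 2
          F(i=2) -> return 1  (same call as traced above)
        -> return 3
        F(i=3) -> return 2  (same call as traced above)
      -> return 5
      F(i=4) -> return 3  (same call as traced above)
    -> return 8
    F(i=5) -> return 5  (same call as traced above)
  -> return 13
  F(i=6) -> return 8  (same call as traced above)
-> return 21

Final answer: 21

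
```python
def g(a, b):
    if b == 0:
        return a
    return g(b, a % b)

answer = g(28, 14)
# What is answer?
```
Call trace:
g(a=28, b=14)
  g(a=14, b=0)
  -> return 14
-> return 14

Final answer: 14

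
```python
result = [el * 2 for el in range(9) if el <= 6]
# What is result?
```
Trace:
  el=0
  el=1
  el=2
  el=3
  el=4
  el=5
  el=6
  el=7
  el=8
  result=[0, 2, 4, 6, 8, 10, 12]

Final answer: [0, 2, 4, 6, 8, 10, 12]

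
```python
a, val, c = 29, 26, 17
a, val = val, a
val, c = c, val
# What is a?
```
Trace:
  a=29, val=26, c=17
  a=26, val=29, c=17
  a=26, val=17, c=29

Final answer: 26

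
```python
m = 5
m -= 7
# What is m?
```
Trace:
  m=5
  m=-2

Final answer: -2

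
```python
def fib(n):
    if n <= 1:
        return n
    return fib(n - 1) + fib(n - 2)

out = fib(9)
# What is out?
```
Call trace (a repeated sub-call is expanded the first time; later identical calls just restate its return value):
fib(n=9)
  fib(n=8)
    fib(n=7)
      fib(n=6)
        fib(n=5)
          fib(n=4)
            fib(n=3)
              fib(n=2)
                fib(n=1)
                -> return 1
                fib(n=0)
                -> return 0
              -> return 1
              fib(n=1)
              -> return 1
            -> return 2
            fib(n=2) -> return 1  (same call as traced above)
          -> return 3
          fib(n=3) -> return 2  (same call as traced above)
        -> return 5
        fib(n=4) -> return 3  (same call as traced above)
      -> return 8
      fib(n=5) -> return 5  (same call as traced above)
    -> return 13
    fib(n=6) -> return 8  (same call as traced above)
  -> return 21
  fib(n=7) -> return 13  (same call as traced above)
-> return 34

Final answer: 34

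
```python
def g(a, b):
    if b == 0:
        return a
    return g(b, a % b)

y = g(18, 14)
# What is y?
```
Call trace:
g(a=18, b=14)
  g(a=14, b=4)
    g(a=4, b=2)
      g(a=2, b=0)
      -> return 2
    -> return 2
  -> return 2
-> return 2

Final answer: 2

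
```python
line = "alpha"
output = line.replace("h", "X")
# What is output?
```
Trace:
  line='alpha'
  line='alpha', output='alpXa'

Final answer: 'alpXa'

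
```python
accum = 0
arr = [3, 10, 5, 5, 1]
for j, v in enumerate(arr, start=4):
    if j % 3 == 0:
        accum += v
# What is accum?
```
Trace:
  accum=0
  accum=0, j=4, v=3
  accum=0, j=5, v=10
  accum=5, j=6, v=5
  accum=5, j=7, v=5
  accum=5, j=8, v=1

Final answer: 5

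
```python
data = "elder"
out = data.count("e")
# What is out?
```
Trace:
  data='elder'
  data='elder', out=2

Final answer: 2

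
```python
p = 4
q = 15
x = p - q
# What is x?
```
Trace:
  p=4
  p=4, q=15
  p=4, q=15, x=-11

Final answer: -11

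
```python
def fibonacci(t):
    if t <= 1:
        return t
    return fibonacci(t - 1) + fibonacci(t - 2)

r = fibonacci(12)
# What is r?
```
Call trace (a repeated sub-call is expanded the first time; later identical calls just restate its return value):
fibonacci(t=12)
  fibonacci(t=11)
    fibonacci(t=10)
      fibonacci(t=9)
        fibonacci(t=8)
          fibonacci(t=7)
            fibonacci(t=6)
              fibonacci(t=5)
                fibonacci(t=4)
                  fibonacci(t=3)
                    fibonacci(t=2)
                      fibonacci(t=1)
                      -> return 1
                      fibonacci(t=0)
                      -> return 0
                    -> return 1
                    fibonacci(t=1)
                    -> return 1
                  -> return 2
                  fibonacci(t=2) -> return 1  (same call as traced above)
                -> return 3
                fibonacci(t=3) -> return 2  (same call as traced above)
              -> return 5
              fibonacci(t=4) -> return 3  (same call as traced above)
            -> return 8
            fibonacci(t=5) -> return 5  (same call as traced above)
          -> return 13
          fibonacci(t=6) -> return 8  (same call as traced above)
        -> return 21
        fibonacci(t=7) -> return 13  (same call as traced above)
      -> return 34
      fibonacci(t=8) -> return 21  (same call as traced above)
    -> return 55
    fibonacci(t=9) -> return 34  (same call as traced above)
  -> return 89
  fibonacci(t=10) -> return 55  (same call as traced above)
-> return 144

Final answer: 144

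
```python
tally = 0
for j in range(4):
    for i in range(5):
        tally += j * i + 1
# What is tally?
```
Trace:
  tally=0
  tally=1, j=0, i=0
  tally=2, j=0, i=1
  tally=3, j=0, i=2
  tally=4, j=0, i=3
  tally=5, j=0, i=4
  tally=6, j=1, i=0
  tally=8, j=1, i=1
  tally=11, j=1, i=2
  tally=15, j=1, i=3
  tally=20, j=1, i=4
  tally=21, j=2, i=0
  tally=24, j=2, i=1
  tally=29, j=2, i=2
  tally=36, j=2, i=3
  tally=45, j=2, i=4
  tally=46, j=3, i=0
  tally=50, j=3, i=1
  tally=57, j=3, i=2
  tally=67, j=3, i=3
  tally=80, j=3, i=4

Final answer: 80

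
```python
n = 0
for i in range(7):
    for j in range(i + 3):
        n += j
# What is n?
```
Trace:
  n=0
  n=0, i=0, j=0
  n=1, i=0, j=1
  n=3, i=0, j=2
  n=3, i=1, j=0
  n=4, i=1, j=1
  n=6, i=1, j=2
  n=9, i=1, j=3
  n=9, i=2, j=0
  n=10, i=2, j=1
  n=12, i=2, j=2
  n=15, i=2, j=3
  n=19, i=2, j=4
  n=19, i=3, j=0
  n=20, i=3, j=1
  n=22, i=3, j=2
  n=25, i=3, j=3
  n=29, i=3, j=4
  n=34, i=3, j=5
  n=34, i=4, j=0
  n=35, i=4, j=1
  n=37, i=4, j=2
  n=40, i=4, j=3
  n=44, i=4, j=4
  n=49, i=4, j=5
  n=55, i=4, j=6
  n=55, i=5, j=0
  n=56, i=5, j=1
  n=58, i=5, j=2
  n=61, i=5, j=3
  n=65, i=5, j=4
  n=70, i=5, j=5
  n=76, i=5, j=6
  n=83, i=5, j=7
  n=83, i=6, j=0
  n=84, i=6, j=1
  n=86, i=6, j=2
  n=89, i=6, j=3
  n=93, i=6, j=4
  n=98, i=6, j=5
  n=104, i=6, j=6
  n=111, i=6, j=7
  n=119, i=6, j=8

Final answer: 119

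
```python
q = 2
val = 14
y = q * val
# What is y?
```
Trace:
  q=2
  q=2, val=14
  q=2, val=14, y=28

Final answer: 28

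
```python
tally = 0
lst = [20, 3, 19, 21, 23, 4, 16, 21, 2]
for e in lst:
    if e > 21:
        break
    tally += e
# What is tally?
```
Trace:
  tally=0
  tally=20, e=20
  tally=23, e=3
  tally=42, e=19
  tally=63, e=21
  tally=63, e=23

Final answer: 63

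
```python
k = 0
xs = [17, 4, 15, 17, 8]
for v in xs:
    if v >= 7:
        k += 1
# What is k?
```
Trace:
  k=0
  k=1, v=17
  k=1, v=4
  k=2, v=15
  k=3, v=17
  k=4, v=8

Final answer: 4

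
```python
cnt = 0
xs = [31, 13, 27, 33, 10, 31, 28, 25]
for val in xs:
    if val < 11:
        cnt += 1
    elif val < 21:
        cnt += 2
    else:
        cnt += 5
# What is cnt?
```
Trace:
  cnt=0
  cnt=5, val=31
  cnt=7, val=13
  cnt=12, val=27
  cnt=17, val=33
  cnt=18, val=10
  cnt=23, val=31
  cnt=28, val=28
  cnt=33, val=25

Final answer: 33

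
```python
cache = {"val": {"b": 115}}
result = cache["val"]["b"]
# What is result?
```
Trace:
  cache={'val': {'b': 115}}
  cache={'val': {'b': 115}}, result=115

Final answer: 115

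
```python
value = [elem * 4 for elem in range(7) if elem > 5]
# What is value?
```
Trace:
  elem=0
  elem=1
  elem=2
  elem=3
  elem=4
  elem=5
  elem=6
  value=[24]

Final answer: [24]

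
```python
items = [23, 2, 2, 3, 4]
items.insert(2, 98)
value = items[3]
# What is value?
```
Trace:
  items=[23, 2, 2, 3, 4]
  items=[23, 2, 98, 2, 3, 4]
  items=[23, 2, 98, 2, 3, 4], value=2

Final answer: 2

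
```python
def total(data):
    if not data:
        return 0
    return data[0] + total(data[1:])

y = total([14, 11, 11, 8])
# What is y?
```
Call trace:
total(data=[14, 11, 11, 8])
  total(data=[11, 11, 8])
    total(data=[11, 8])
      total(data=[8])
        total(data=[])
        -> return 0
      -> return 8
    -> return 19
  -> return 30
-> return 44

Final answer: 44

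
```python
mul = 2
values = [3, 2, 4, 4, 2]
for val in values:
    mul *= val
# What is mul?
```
Trace:
  mul=2
  mul=6, val=3
  mul=12, val=2
  mul=48, val=4
  mul=192, val=4
  mul=384, val=2

Final answer: 384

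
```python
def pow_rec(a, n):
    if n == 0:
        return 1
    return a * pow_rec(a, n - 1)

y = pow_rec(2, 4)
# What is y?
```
Call trace:
pow_rec(a=2, n=4)
  pow_rec(a=2, n=3)
    pow_rec(a=2, n=2)
      pow_rec(a=2, n=1)
        pow_rec(a=2, n=0)
        -> return 1
      -> return 2
    -> return 4
  -> return 8
-> return 16

Final answer: 16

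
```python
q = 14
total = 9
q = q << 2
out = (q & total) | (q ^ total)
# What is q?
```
Trace:
  q=14
  q=14, total=9
  q=56, total=9
  q=56, total=9, out=57

Final answer: 56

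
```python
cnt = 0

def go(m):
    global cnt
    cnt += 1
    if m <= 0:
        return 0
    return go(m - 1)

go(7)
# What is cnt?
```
Call trace:
go(m=7)
  go(m=6)
    go(m=5)
      go(m=4)
        go(m=3)
          go(m=2)
            go(m=1)
              go(m=0)
              -> return 0
            -> return 0
          -> return 0
        -> return 0
      -> return 0
    -> return 0
  -> return 0
-> return 0

cnt is incremented once per call. go is entered once for each m = 7, 6, 5, 4, 3, 2, 1, 0 (the m <= 0 call returns without recursing), i.e. 7 + 1 calls.
cnt = 8

Final answer: 8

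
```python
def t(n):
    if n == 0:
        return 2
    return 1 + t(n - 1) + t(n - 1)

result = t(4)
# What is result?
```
Call trace (a repeated sub-call is expanded the first time; later identical calls just restate its return value):
t(n=4)
  t(n=3)
    t(n=2)
      t(n=1)
        t(n=0)
        -> return 2
        t(n=0)
        -> return 2
      -> return 5
      t(n=1) -> return 5  (same call as traced above)
    -> return 11
    t(n=2) -> return 11  (same call as traced above)
  -> return 23
  t(n=3) -> return 23  (same call as traced above)
-> return 47

Final answer: 47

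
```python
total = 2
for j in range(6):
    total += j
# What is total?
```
Trace:
  total=2
  total=2, j=0
  total=3, j=1
  total=5, j=2
  total=8, j=3
  total=12, j=4
  total=17, j=5

Final answer: 17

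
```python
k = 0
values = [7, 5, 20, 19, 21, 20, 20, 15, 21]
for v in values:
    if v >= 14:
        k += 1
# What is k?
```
Trace:
  k=0
  k=0, v=7
  k=0, v=5
  k=1, v=20
  k=2, v=19
  k=3, v=21
  k=4, v=20
  k=5, v=20
  k=6, v=15
  k=7, v=21

Final answer: 7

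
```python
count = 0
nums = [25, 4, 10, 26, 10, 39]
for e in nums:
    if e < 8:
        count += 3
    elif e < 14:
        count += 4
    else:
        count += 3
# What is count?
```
Trace:
  count=0
  count=3, e=25
  count=6, e=4
  count=10, e=10
  count=13, e=26
  count=17, e=10
  count=20, e=39

Final answer: 20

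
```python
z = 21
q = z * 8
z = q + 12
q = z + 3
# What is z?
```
Trace:
  z=21
  z=21, q=168
  z=180, q=168
  z=180, q=183

Final answer: 180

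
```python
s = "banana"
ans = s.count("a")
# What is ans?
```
Trace:
  s='banana'
  s='banana', ans=3

Final answer: 3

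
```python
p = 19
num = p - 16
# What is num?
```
Trace:
  p=19
  p=19, num=3

Final answer: 3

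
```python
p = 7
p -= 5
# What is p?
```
Trace:
  p=7
  p=2

Final answer: 2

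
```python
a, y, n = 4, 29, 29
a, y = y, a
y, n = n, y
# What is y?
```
Trace:
  a=4, y=29, n=29
  a=29, y=4, n=29
  a=29, y=29, n=4

Final answer: 29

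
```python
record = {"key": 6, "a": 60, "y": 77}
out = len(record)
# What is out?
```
Trace:
  record={'key': 6, 'a': 60, 'y': 77}
  record={'key': 6, 'a': 60, 'y': 77}, out=3

Final answer: 3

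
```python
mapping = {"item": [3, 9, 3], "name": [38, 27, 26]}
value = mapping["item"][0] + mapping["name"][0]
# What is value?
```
Trace:
  mapping={'item': [3, 9, 3], 'name': [38, 27, 26]}
  mapping={'item': [3, 9, 3], 'name': [38, 27, 26]}, value=41

Final answer: 41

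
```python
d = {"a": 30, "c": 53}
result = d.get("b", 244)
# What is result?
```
Trace:
  d={'a': 30, 'c': 53}
  d={'a': 30, 'c': 53}, result=244

Final answer: 244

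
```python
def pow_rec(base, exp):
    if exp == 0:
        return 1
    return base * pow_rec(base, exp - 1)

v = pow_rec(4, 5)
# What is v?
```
Call trace:
pow_rec(base=4, exp=5)
  pow_rec(base=4, exp=4)
    pow_rec(base=4, exp=3)
      pow_rec(base=4, exp=2)
        pow_rec(base=4, exp=1)
          pow_rec(base=4, exp=0)
          -> return 1
        -> return 4
      -> return 16
    -> return 64
  -> return 256
-> return 1024

Final answer: 1024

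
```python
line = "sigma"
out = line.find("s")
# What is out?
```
Trace:
  line='sigma'
  line='sigma', out=0

Final answer: 0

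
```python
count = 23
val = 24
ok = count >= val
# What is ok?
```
Trace:
  count=23
  count=23, val=24
  count=23, val=24, ok=False

Final answer: False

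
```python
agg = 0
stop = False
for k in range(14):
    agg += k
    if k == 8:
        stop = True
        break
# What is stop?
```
Trace:
  agg=0
  agg=0, stop=False
  agg=0, stop=False, k=0
  agg=1, stop=False, k=1
  agg=3, stop=False, k=2
  agg=6, stop=False, k=3
  agg=10, stop=False, k=4
  agg=15, stop=False, k=5
  agg=21, stop=False, k=6
  agg=28, stop=False, k=7
  agg=36, stop=True, k=8

Final answer: True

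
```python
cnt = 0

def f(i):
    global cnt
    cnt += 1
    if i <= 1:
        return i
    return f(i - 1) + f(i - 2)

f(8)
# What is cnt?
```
Call trace (a repeated sub-call is expanded the first time; later identical calls just restate its return value):
f(i=8)
  f(i=7)
    f(i=6)
      f(i=5)
        f(i=4)
          f(i=3)
            f(i=2)
              f(i=1)
              -> return 1
              f(i=0)
              -> return 0
            -> return 1
            f(i=1)
            -> return 1
          -> return 2
          f(i=2) -> return 1  (same call as traced above)
        -> return 3
        f(i=3) -> return 2  (same call as traced above)
      -> return 5
      f(i=4) -> return 3  (same call as traced above)
    -> return 8
    f(i=5) -> return 5  (same call as traced above)
  -> return 13
  f(i=6) -> return 8  (same call as traced above)
-> return 21

cnt is incremented once per call, so count the calls in each subtree. Let C(i) = number of calls made by f(i).
C(0) = C(1) = 1 (base case, no recursion); C(i) = 1 + C(i - 1) + C(i - 2) otherwise.
C(2) = 1 + C(1) + C(0) = 1 + 1 + 1 = 3
C(3) = 1 + C(2) + C(1) = 1 + 3 + 1 = 5
C(4) = 1 + C(3) + C(2) = 1 + 5 + 3 = 9
C(5) = 1 + C(4) + C(3) = 1 + 9 + 5 = 15
C(6) = 1 + C(5) + C(4) = 1 + 15 + 9 = 25
C(7) = 1 + C(6) + C(5) = 1 + 25 + 15 = 41
C(8) = 1 + C(7) + C(6) = 1 + 41 + 25 = 67
cnt = C(8) = 67

Final answer: 67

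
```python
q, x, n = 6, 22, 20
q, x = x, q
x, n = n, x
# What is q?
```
Trace:
  q=6, x=22, n=20
  q=22, x=6, n=20
  q=22, x=20, n=6

Final answer: 22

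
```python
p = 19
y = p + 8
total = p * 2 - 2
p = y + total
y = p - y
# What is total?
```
Trace:
  p=19
  p=19, y=27
  p=19, y=27, total=36
  p=63, y=27, total=36
  p=63, y=36, total=36

Final answer: 36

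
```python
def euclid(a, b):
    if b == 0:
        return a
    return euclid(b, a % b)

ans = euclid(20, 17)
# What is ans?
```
Call trace:
euclid(a=20, b=17)
  euclid(a=17, b=3)
    euclid(a=3, b=2)
      euclid(a=2, b=1)
        euclid(a=1, b=0)
        -> return 1
      -> return 1
    -> return 1
  -> return 1
-> return 1

Final answer: 1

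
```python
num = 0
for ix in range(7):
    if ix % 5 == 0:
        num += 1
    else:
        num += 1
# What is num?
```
Trace:
  num=0
  num=1, ix=0
  num=2, ix=1
  num=3, ix=2
  num=4, ix=3
  num=5, ix=4
  num=6, ix=5
  num=7, ix=6

Final answer: 7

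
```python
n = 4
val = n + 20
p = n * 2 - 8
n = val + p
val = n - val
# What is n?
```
Trace:
  n=4
  n=4, val=24
  n=4, val=24, p=0
  n=24, val=24, p=0
  n=24, val=0, p=0

Final answer: 24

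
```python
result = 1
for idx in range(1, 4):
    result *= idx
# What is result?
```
Trace:
  result=1
  result=1, idx=1
  result=2, idx=2
  result=6, idx=3

Final answer: 6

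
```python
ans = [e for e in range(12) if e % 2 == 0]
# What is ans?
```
Trace:
  e=0
  e=1
  e=2
  e=3
  e=4
  e=5
  e=6
  e=7
  e=8
  e=9
  e=10
  e=11
  ans=[0, 2, 4, 6, 8, 10]

Final answer: [0, 2, 4, 6, 8, 10]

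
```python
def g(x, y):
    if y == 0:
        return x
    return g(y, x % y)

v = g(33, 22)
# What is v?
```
Call trace:
g(x=33, y=22)
  g(x=22, y=11)
    g(x=11, y=0)
    -> return 11
  -> return 11
-> return 11

Final answer: 11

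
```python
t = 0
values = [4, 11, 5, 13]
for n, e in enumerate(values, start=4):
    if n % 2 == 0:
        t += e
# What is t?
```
Trace:
  t=0
  t=4, n=4, e=4
  t=4, n=5, e=11
  t=9, n=6, e=5
  t=9, n=7, e=13

Final answer: 9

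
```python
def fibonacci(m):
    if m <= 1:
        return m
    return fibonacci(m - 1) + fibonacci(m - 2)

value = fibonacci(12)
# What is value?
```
Call trace (a repeated sub-call is expanded the first time; later identical calls just restate its return value):
fibonacci(m=12)
  fibonacci(m=11)
    fibonacci(m=10)
      fibonacci(m=9)
        fibonacci(m=8)
          fibonacci(m=7)
            fibonacci(m=6)
              fibonacci(m=5)
                fibonacci(m=4)
                  fibonacci(m=3)
                    fibonacci(m=2)
                      fibonacci(m=1)
                      -> return 1
                      fibonacci(m=0)
                      -> return 0
                    -> return 1
                    fibonacci(m=1)
                    -> return 1
                  -> return 2
                  fibonacci(m=2) -> return 1  (same call as traced above)
                -> return 3
                fibonacci(m=3) -> return 2  (same call as traced above)
              -> return 5
              fibonacci(m=4) -> return 3  (same call as traced above)
            -> return 8
            fibonacci(m=5) -> return 5  (same call as traced above)
          -> return 13
          fibonacci(m=6) -> return 8  (same call as traced above)
        -> return 21
        fibonacci(m=7) -> return 13  (same call as traced above)
      -> return 34
      fibonacci(m=8) -> return 21  (same call as traced above)
    -> return 55
    fibonacci(m=9) -> return 34  (same call as traced above)
  -> return 89
  fibonacci(m=10) -> return 55  (same call as traced above)
-> return 144

Final answer: 144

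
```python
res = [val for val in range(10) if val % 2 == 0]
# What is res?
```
Trace:
  val=0
  val=1
  val=2
  val=3
  val=4
  val=5
  val=6
  val=7
  val=8
  val=9
  res=[0, 2, 4, 6, 8]

Final answer: [0, 2, 4, 6, 8]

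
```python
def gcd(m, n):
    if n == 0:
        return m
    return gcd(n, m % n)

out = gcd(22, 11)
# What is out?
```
Call trace:
gcd(m=22, n=11)
  gcd(m=11, n=0)
  -> return 11
-> return 11

Final answer: 11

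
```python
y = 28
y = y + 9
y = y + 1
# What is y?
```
Trace:
  y=28
  y=37
  y=38

Final answer: 38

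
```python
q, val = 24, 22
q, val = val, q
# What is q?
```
Trace:
  q=24, val=22
  q=22, val=24

Final answer: 22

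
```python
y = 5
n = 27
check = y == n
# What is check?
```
Trace:
  y=5
  y=5, n=27
  y=5, n=27, check=False

Final answer: False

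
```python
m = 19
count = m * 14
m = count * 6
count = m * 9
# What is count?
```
Trace:
  m=19
  m=19, count=266
  m=1596, count=266
  m=1596, count=14364

Final answer: 14364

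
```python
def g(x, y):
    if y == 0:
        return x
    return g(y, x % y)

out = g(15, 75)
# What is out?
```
Call trace:
g(x=15, y=75)
  g(x=75, y=15)
    g(x=15, y=0)
    -> return 15
  -> return 15
-> return 15

Final answer: 15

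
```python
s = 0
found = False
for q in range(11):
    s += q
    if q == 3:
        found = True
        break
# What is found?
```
Trace:
  s=0
  s=0, found=False
  s=0, found=False, q=0
  s=1, found=False, q=1
  s=3, found=False, q=2
  s=6, found=True, q=3

Final answer: True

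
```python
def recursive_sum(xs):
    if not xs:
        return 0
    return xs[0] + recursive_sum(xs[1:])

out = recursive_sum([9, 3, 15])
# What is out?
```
Call trace:
recursive_sum(xs=[9, 3, 15])
  recursive_sum(xs=[3, 15])
    recursive_sum(xs=[15])
      recursive_sum(xs=[])
      -> return 0
    -> return 15
  -> return 18
-> return 27

Final answer: 27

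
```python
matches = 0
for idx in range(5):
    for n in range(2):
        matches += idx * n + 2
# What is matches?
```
Trace:
  matches=0
  matches=2, idx=0, n=0
  matches=4, idx=0, n=1
  matches=6, idx=1, n=0
  matches=9, idx=1, n=1
  matches=11, idx=2, n=0
  matches=15, idx=2, n=1
  matches=17, idx=3, n=0
  matches=22, idx=3, n=1
  matches=24, idx=4, n=0
  matches=30, idx=4, n=1

Final answer: 30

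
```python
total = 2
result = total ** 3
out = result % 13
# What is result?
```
Trace:
  total=2
  total=2, result=8
  total=2, result=8, out=8

Final answer: 8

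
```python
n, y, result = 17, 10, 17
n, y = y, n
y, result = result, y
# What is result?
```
Trace:
  n=17, y=10, result=17
  n=10, y=17, result=17
  n=10, y=17, result=17

Final answer: 17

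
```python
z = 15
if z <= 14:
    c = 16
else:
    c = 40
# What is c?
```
Trace:
  z=15
  z=15, c=40

Final answer: 40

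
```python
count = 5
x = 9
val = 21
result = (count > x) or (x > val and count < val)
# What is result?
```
Trace:
  count=5
  count=5, x=9
  count=5, x=9, val=21
  count=5, x=9, val=21, result=False

Final answer: False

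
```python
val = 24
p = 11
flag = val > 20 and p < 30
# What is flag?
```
Trace:
  val=24
  val=24, p=11
  val=24, p=11, flag=True

Final answer: True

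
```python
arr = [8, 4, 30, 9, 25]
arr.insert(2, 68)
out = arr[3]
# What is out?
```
Trace:
  arr=[8, 4, 30, 9, 25]
  arr=[8, 4, 68, 30, 9, 25]
  arr=[8, 4, 68, 30, 9, 25], out=30

Final answer: 30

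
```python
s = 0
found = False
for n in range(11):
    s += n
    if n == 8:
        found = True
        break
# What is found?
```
Trace:
  s=0
  s=0, found=False
  s=0, found=False, n=0
  s=1, found=False, n=1
  s=3, found=False, n=2
  s=6, found=False, n=3
  s=10, found=False, n=4
  s=15, found=False, n=5
  s=21, found=False, n=6
  s=28, found=False, n=7
  s=36, found=True, n=8

Final answer: True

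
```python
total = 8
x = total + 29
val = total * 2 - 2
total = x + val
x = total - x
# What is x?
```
Trace:
  total=8
  total=8, x=37
  total=8, x=37, val=14
  total=51, x=37, val=14
  total=51, x=14, val=14

Final answer: 14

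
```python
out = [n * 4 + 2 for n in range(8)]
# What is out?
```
Trace:
  n=0
  n=1
  n=2
  n=3
  n=4
  n=5
  n=6
  n=7
  out=[2, 6, 10, 14, 18, 22, 26, 30]

Final answer: [2, 6, 10, 14, 18, 22, 26, 30]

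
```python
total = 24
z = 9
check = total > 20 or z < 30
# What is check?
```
Trace:
  total=24
  total=24, z=9
  total=24, z=9, check=True

Final answer: True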